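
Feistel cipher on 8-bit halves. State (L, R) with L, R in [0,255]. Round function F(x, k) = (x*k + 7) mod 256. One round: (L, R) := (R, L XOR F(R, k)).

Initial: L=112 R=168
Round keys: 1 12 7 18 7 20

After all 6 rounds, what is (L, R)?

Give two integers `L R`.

Round 1 (k=1): L=168 R=223
Round 2 (k=12): L=223 R=211
Round 3 (k=7): L=211 R=19
Round 4 (k=18): L=19 R=142
Round 5 (k=7): L=142 R=250
Round 6 (k=20): L=250 R=1

Answer: 250 1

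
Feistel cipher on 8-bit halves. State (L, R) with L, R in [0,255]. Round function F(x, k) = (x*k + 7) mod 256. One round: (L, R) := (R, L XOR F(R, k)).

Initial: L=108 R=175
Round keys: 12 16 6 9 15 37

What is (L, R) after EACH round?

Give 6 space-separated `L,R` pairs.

Answer: 175,87 87,216 216,64 64,159 159,24 24,224

Derivation:
Round 1 (k=12): L=175 R=87
Round 2 (k=16): L=87 R=216
Round 3 (k=6): L=216 R=64
Round 4 (k=9): L=64 R=159
Round 5 (k=15): L=159 R=24
Round 6 (k=37): L=24 R=224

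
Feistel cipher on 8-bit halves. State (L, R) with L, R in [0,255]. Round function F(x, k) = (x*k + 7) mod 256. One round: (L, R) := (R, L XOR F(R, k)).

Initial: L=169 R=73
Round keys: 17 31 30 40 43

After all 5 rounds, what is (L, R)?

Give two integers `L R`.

Round 1 (k=17): L=73 R=73
Round 2 (k=31): L=73 R=151
Round 3 (k=30): L=151 R=240
Round 4 (k=40): L=240 R=16
Round 5 (k=43): L=16 R=71

Answer: 16 71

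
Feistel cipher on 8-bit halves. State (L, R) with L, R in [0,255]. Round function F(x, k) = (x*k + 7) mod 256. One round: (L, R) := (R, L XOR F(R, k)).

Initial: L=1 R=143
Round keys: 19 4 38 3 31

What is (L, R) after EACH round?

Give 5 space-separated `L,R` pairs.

Answer: 143,165 165,20 20,90 90,1 1,124

Derivation:
Round 1 (k=19): L=143 R=165
Round 2 (k=4): L=165 R=20
Round 3 (k=38): L=20 R=90
Round 4 (k=3): L=90 R=1
Round 5 (k=31): L=1 R=124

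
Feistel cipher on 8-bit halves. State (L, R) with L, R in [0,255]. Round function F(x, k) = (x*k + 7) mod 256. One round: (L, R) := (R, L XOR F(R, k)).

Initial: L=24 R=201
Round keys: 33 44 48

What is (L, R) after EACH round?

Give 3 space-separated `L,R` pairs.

Answer: 201,232 232,46 46,79

Derivation:
Round 1 (k=33): L=201 R=232
Round 2 (k=44): L=232 R=46
Round 3 (k=48): L=46 R=79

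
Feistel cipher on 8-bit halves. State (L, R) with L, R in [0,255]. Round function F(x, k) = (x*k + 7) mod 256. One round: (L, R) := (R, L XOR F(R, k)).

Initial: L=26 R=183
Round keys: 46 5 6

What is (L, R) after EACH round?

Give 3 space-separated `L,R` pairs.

Round 1 (k=46): L=183 R=243
Round 2 (k=5): L=243 R=113
Round 3 (k=6): L=113 R=94

Answer: 183,243 243,113 113,94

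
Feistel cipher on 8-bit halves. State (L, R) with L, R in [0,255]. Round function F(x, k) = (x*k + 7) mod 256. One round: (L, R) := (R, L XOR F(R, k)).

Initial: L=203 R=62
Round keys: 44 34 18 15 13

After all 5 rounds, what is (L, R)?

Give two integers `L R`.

Answer: 75 75

Derivation:
Round 1 (k=44): L=62 R=100
Round 2 (k=34): L=100 R=113
Round 3 (k=18): L=113 R=157
Round 4 (k=15): L=157 R=75
Round 5 (k=13): L=75 R=75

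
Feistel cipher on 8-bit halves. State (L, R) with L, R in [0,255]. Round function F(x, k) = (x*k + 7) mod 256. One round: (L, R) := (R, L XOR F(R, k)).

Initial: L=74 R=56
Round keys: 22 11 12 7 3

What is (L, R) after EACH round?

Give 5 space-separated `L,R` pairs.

Answer: 56,157 157,254 254,114 114,219 219,234

Derivation:
Round 1 (k=22): L=56 R=157
Round 2 (k=11): L=157 R=254
Round 3 (k=12): L=254 R=114
Round 4 (k=7): L=114 R=219
Round 5 (k=3): L=219 R=234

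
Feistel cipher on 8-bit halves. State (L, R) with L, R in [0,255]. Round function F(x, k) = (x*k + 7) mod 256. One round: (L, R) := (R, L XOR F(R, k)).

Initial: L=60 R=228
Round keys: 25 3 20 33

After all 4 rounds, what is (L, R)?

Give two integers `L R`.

Round 1 (k=25): L=228 R=119
Round 2 (k=3): L=119 R=136
Round 3 (k=20): L=136 R=208
Round 4 (k=33): L=208 R=95

Answer: 208 95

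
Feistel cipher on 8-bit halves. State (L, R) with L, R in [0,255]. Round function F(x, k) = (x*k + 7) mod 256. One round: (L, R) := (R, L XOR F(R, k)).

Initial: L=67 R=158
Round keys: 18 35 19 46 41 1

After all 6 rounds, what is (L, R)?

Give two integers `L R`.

Answer: 19 128

Derivation:
Round 1 (k=18): L=158 R=96
Round 2 (k=35): L=96 R=185
Round 3 (k=19): L=185 R=162
Round 4 (k=46): L=162 R=154
Round 5 (k=41): L=154 R=19
Round 6 (k=1): L=19 R=128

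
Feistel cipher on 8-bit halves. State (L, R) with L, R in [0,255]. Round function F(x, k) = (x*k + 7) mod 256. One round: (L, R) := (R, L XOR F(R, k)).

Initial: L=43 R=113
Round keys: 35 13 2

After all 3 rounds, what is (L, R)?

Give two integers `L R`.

Answer: 85 224

Derivation:
Round 1 (k=35): L=113 R=81
Round 2 (k=13): L=81 R=85
Round 3 (k=2): L=85 R=224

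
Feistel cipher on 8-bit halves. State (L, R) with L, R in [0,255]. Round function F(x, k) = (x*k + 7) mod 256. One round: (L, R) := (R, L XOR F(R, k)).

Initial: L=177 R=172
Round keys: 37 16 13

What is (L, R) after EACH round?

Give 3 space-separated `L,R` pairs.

Round 1 (k=37): L=172 R=82
Round 2 (k=16): L=82 R=139
Round 3 (k=13): L=139 R=68

Answer: 172,82 82,139 139,68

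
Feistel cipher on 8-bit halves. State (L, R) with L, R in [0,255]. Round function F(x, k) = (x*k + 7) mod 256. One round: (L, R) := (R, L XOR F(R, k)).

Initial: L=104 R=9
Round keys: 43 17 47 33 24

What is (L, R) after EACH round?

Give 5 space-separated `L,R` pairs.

Round 1 (k=43): L=9 R=226
Round 2 (k=17): L=226 R=0
Round 3 (k=47): L=0 R=229
Round 4 (k=33): L=229 R=140
Round 5 (k=24): L=140 R=194

Answer: 9,226 226,0 0,229 229,140 140,194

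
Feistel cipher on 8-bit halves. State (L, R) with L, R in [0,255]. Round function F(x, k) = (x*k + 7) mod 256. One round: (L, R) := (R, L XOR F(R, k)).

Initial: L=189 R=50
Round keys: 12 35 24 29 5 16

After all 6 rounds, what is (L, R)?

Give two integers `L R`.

Answer: 239 168

Derivation:
Round 1 (k=12): L=50 R=226
Round 2 (k=35): L=226 R=223
Round 3 (k=24): L=223 R=13
Round 4 (k=29): L=13 R=95
Round 5 (k=5): L=95 R=239
Round 6 (k=16): L=239 R=168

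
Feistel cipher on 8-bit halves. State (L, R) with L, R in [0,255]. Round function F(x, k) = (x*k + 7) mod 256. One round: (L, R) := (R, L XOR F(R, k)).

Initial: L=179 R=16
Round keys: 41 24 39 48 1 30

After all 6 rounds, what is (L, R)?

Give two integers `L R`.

Round 1 (k=41): L=16 R=36
Round 2 (k=24): L=36 R=119
Round 3 (k=39): L=119 R=12
Round 4 (k=48): L=12 R=48
Round 5 (k=1): L=48 R=59
Round 6 (k=30): L=59 R=193

Answer: 59 193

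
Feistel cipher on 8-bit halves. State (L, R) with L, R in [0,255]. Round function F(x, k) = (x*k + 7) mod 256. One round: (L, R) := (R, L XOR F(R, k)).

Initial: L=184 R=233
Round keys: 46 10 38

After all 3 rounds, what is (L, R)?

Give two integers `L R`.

Round 1 (k=46): L=233 R=93
Round 2 (k=10): L=93 R=64
Round 3 (k=38): L=64 R=218

Answer: 64 218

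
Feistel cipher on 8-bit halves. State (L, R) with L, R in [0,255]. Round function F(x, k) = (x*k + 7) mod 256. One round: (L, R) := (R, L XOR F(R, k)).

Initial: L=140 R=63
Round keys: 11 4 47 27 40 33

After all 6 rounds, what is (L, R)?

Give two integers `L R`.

Answer: 152 75

Derivation:
Round 1 (k=11): L=63 R=48
Round 2 (k=4): L=48 R=248
Round 3 (k=47): L=248 R=191
Round 4 (k=27): L=191 R=212
Round 5 (k=40): L=212 R=152
Round 6 (k=33): L=152 R=75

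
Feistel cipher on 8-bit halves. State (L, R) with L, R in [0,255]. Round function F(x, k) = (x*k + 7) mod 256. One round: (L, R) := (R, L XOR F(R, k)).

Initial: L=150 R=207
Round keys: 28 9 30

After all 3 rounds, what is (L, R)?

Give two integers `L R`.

Answer: 227 156

Derivation:
Round 1 (k=28): L=207 R=61
Round 2 (k=9): L=61 R=227
Round 3 (k=30): L=227 R=156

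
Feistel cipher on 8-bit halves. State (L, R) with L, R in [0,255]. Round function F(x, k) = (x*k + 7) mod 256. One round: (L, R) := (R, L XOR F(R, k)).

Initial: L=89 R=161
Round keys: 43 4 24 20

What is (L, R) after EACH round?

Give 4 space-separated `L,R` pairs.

Answer: 161,75 75,146 146,252 252,37

Derivation:
Round 1 (k=43): L=161 R=75
Round 2 (k=4): L=75 R=146
Round 3 (k=24): L=146 R=252
Round 4 (k=20): L=252 R=37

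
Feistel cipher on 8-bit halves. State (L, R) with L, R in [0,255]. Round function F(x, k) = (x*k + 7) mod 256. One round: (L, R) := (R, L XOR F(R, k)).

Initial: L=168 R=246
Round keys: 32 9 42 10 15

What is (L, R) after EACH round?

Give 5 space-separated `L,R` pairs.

Round 1 (k=32): L=246 R=111
Round 2 (k=9): L=111 R=24
Round 3 (k=42): L=24 R=152
Round 4 (k=10): L=152 R=239
Round 5 (k=15): L=239 R=144

Answer: 246,111 111,24 24,152 152,239 239,144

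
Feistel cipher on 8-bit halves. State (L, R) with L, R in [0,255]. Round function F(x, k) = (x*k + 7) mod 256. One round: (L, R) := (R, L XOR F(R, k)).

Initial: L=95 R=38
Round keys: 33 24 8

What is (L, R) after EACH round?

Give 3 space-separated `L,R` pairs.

Round 1 (k=33): L=38 R=178
Round 2 (k=24): L=178 R=145
Round 3 (k=8): L=145 R=61

Answer: 38,178 178,145 145,61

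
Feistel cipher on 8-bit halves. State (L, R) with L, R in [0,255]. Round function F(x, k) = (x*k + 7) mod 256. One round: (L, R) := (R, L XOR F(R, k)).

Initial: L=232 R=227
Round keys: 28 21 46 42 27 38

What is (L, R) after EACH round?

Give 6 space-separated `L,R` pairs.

Answer: 227,51 51,213 213,126 126,102 102,183 183,87

Derivation:
Round 1 (k=28): L=227 R=51
Round 2 (k=21): L=51 R=213
Round 3 (k=46): L=213 R=126
Round 4 (k=42): L=126 R=102
Round 5 (k=27): L=102 R=183
Round 6 (k=38): L=183 R=87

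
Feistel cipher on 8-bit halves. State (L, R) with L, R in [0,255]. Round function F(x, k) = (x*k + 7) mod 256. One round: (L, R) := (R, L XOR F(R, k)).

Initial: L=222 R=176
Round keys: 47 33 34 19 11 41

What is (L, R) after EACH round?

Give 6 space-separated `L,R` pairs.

Answer: 176,137 137,0 0,142 142,145 145,204 204,34

Derivation:
Round 1 (k=47): L=176 R=137
Round 2 (k=33): L=137 R=0
Round 3 (k=34): L=0 R=142
Round 4 (k=19): L=142 R=145
Round 5 (k=11): L=145 R=204
Round 6 (k=41): L=204 R=34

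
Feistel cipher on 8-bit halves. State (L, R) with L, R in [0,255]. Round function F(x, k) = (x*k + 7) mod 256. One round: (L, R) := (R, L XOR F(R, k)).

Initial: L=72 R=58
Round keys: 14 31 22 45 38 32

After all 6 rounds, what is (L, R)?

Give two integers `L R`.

Round 1 (k=14): L=58 R=123
Round 2 (k=31): L=123 R=214
Round 3 (k=22): L=214 R=16
Round 4 (k=45): L=16 R=1
Round 5 (k=38): L=1 R=61
Round 6 (k=32): L=61 R=166

Answer: 61 166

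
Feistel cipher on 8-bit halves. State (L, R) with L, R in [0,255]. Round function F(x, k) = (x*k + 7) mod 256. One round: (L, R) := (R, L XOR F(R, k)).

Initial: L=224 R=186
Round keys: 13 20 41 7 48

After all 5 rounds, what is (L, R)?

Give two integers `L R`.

Round 1 (k=13): L=186 R=153
Round 2 (k=20): L=153 R=65
Round 3 (k=41): L=65 R=233
Round 4 (k=7): L=233 R=39
Round 5 (k=48): L=39 R=190

Answer: 39 190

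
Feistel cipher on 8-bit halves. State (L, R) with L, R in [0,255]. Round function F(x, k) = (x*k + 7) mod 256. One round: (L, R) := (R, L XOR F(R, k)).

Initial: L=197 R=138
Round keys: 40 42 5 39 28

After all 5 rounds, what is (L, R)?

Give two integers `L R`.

Round 1 (k=40): L=138 R=82
Round 2 (k=42): L=82 R=241
Round 3 (k=5): L=241 R=238
Round 4 (k=39): L=238 R=184
Round 5 (k=28): L=184 R=201

Answer: 184 201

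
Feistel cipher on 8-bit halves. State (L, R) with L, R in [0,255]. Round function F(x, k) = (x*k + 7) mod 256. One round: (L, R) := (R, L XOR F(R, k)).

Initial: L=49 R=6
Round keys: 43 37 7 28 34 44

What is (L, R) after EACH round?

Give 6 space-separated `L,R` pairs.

Round 1 (k=43): L=6 R=56
Round 2 (k=37): L=56 R=25
Round 3 (k=7): L=25 R=142
Round 4 (k=28): L=142 R=150
Round 5 (k=34): L=150 R=125
Round 6 (k=44): L=125 R=21

Answer: 6,56 56,25 25,142 142,150 150,125 125,21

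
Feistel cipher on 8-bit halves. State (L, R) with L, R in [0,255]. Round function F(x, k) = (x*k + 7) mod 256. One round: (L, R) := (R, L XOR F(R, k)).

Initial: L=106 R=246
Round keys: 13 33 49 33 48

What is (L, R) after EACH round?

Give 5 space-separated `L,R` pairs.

Round 1 (k=13): L=246 R=239
Round 2 (k=33): L=239 R=32
Round 3 (k=49): L=32 R=200
Round 4 (k=33): L=200 R=239
Round 5 (k=48): L=239 R=31

Answer: 246,239 239,32 32,200 200,239 239,31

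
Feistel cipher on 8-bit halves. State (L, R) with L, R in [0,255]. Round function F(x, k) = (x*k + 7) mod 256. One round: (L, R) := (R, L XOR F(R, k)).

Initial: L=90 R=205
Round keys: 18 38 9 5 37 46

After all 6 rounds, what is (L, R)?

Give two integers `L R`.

Answer: 214 184

Derivation:
Round 1 (k=18): L=205 R=43
Round 2 (k=38): L=43 R=164
Round 3 (k=9): L=164 R=224
Round 4 (k=5): L=224 R=195
Round 5 (k=37): L=195 R=214
Round 6 (k=46): L=214 R=184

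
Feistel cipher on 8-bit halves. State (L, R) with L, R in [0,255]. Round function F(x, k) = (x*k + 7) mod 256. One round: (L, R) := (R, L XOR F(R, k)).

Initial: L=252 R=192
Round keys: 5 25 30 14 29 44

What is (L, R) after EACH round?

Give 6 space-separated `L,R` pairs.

Round 1 (k=5): L=192 R=59
Round 2 (k=25): L=59 R=10
Round 3 (k=30): L=10 R=8
Round 4 (k=14): L=8 R=125
Round 5 (k=29): L=125 R=56
Round 6 (k=44): L=56 R=218

Answer: 192,59 59,10 10,8 8,125 125,56 56,218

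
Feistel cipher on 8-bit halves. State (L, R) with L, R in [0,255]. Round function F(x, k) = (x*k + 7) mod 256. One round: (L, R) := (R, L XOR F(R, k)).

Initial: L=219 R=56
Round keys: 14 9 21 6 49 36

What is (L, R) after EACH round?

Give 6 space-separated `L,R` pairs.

Answer: 56,204 204,11 11,34 34,216 216,125 125,67

Derivation:
Round 1 (k=14): L=56 R=204
Round 2 (k=9): L=204 R=11
Round 3 (k=21): L=11 R=34
Round 4 (k=6): L=34 R=216
Round 5 (k=49): L=216 R=125
Round 6 (k=36): L=125 R=67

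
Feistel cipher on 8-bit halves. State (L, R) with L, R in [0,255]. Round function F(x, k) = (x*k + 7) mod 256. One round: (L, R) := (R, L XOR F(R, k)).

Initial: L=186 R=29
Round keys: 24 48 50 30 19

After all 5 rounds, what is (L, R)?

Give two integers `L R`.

Round 1 (k=24): L=29 R=5
Round 2 (k=48): L=5 R=234
Round 3 (k=50): L=234 R=190
Round 4 (k=30): L=190 R=161
Round 5 (k=19): L=161 R=68

Answer: 161 68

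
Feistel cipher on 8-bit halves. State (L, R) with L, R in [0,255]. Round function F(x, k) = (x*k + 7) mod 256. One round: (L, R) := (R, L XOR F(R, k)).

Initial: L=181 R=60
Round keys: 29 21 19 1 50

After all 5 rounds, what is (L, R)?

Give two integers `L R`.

Answer: 146 79

Derivation:
Round 1 (k=29): L=60 R=102
Round 2 (k=21): L=102 R=89
Round 3 (k=19): L=89 R=196
Round 4 (k=1): L=196 R=146
Round 5 (k=50): L=146 R=79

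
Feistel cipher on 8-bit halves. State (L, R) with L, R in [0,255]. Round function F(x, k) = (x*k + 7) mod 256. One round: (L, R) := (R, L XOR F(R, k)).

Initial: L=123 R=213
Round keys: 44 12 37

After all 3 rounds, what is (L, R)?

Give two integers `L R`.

Round 1 (k=44): L=213 R=216
Round 2 (k=12): L=216 R=242
Round 3 (k=37): L=242 R=217

Answer: 242 217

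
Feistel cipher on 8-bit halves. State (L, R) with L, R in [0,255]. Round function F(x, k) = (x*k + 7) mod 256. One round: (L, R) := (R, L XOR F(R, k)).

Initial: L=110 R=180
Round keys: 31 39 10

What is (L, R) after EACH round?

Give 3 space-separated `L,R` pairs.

Round 1 (k=31): L=180 R=189
Round 2 (k=39): L=189 R=102
Round 3 (k=10): L=102 R=190

Answer: 180,189 189,102 102,190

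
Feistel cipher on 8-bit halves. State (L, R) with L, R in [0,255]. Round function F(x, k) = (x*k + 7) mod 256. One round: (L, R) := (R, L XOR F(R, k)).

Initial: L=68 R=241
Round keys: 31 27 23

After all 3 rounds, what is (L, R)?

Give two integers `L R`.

Round 1 (k=31): L=241 R=114
Round 2 (k=27): L=114 R=252
Round 3 (k=23): L=252 R=217

Answer: 252 217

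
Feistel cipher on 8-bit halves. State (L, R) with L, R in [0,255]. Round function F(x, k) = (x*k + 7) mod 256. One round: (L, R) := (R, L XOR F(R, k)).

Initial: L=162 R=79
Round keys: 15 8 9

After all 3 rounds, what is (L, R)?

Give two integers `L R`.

Answer: 24 213

Derivation:
Round 1 (k=15): L=79 R=10
Round 2 (k=8): L=10 R=24
Round 3 (k=9): L=24 R=213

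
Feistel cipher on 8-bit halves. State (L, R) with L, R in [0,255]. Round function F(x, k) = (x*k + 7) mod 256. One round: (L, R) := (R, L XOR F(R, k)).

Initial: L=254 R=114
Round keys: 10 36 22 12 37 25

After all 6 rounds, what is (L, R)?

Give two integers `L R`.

Answer: 229 202

Derivation:
Round 1 (k=10): L=114 R=133
Round 2 (k=36): L=133 R=201
Round 3 (k=22): L=201 R=200
Round 4 (k=12): L=200 R=174
Round 5 (k=37): L=174 R=229
Round 6 (k=25): L=229 R=202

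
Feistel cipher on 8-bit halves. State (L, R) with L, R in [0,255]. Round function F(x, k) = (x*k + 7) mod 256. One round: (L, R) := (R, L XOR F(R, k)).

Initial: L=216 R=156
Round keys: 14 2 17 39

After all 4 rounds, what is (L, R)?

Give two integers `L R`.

Round 1 (k=14): L=156 R=87
Round 2 (k=2): L=87 R=41
Round 3 (k=17): L=41 R=151
Round 4 (k=39): L=151 R=33

Answer: 151 33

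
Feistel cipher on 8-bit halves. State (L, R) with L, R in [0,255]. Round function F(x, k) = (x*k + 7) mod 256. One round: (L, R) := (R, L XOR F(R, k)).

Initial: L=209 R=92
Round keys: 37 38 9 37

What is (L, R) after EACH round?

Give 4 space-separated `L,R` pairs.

Answer: 92,130 130,15 15,12 12,204

Derivation:
Round 1 (k=37): L=92 R=130
Round 2 (k=38): L=130 R=15
Round 3 (k=9): L=15 R=12
Round 4 (k=37): L=12 R=204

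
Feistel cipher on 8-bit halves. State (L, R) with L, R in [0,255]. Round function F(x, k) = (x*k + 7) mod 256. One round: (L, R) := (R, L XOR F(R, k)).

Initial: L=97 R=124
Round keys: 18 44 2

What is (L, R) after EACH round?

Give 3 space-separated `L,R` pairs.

Answer: 124,222 222,83 83,115

Derivation:
Round 1 (k=18): L=124 R=222
Round 2 (k=44): L=222 R=83
Round 3 (k=2): L=83 R=115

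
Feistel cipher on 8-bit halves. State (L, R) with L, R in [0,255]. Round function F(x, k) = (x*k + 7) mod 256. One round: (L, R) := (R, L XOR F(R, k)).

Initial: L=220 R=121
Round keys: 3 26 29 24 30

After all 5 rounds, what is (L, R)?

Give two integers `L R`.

Answer: 101 154

Derivation:
Round 1 (k=3): L=121 R=174
Round 2 (k=26): L=174 R=202
Round 3 (k=29): L=202 R=71
Round 4 (k=24): L=71 R=101
Round 5 (k=30): L=101 R=154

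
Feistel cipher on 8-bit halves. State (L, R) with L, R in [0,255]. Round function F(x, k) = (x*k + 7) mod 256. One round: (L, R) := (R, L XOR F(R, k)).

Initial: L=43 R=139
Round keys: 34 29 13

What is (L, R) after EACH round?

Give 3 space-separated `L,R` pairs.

Round 1 (k=34): L=139 R=86
Round 2 (k=29): L=86 R=78
Round 3 (k=13): L=78 R=171

Answer: 139,86 86,78 78,171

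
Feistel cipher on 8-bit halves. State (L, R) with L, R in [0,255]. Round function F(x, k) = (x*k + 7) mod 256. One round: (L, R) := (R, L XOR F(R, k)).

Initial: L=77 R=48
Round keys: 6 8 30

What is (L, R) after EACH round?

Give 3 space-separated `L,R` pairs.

Round 1 (k=6): L=48 R=106
Round 2 (k=8): L=106 R=103
Round 3 (k=30): L=103 R=115

Answer: 48,106 106,103 103,115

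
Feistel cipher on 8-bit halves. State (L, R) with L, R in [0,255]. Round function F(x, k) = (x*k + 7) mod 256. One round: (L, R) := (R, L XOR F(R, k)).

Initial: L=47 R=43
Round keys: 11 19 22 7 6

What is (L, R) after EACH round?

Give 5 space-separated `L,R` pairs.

Round 1 (k=11): L=43 R=207
Round 2 (k=19): L=207 R=79
Round 3 (k=22): L=79 R=30
Round 4 (k=7): L=30 R=150
Round 5 (k=6): L=150 R=149

Answer: 43,207 207,79 79,30 30,150 150,149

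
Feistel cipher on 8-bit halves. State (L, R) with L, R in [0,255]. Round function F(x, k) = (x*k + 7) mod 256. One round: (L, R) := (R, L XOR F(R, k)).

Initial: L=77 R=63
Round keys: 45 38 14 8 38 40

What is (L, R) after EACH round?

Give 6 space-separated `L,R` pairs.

Round 1 (k=45): L=63 R=87
Round 2 (k=38): L=87 R=206
Round 3 (k=14): L=206 R=28
Round 4 (k=8): L=28 R=41
Round 5 (k=38): L=41 R=1
Round 6 (k=40): L=1 R=6

Answer: 63,87 87,206 206,28 28,41 41,1 1,6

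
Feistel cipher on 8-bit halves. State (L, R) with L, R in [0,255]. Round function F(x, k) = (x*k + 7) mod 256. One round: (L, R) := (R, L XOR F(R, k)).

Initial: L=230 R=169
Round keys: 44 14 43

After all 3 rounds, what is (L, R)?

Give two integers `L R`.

Round 1 (k=44): L=169 R=245
Round 2 (k=14): L=245 R=196
Round 3 (k=43): L=196 R=6

Answer: 196 6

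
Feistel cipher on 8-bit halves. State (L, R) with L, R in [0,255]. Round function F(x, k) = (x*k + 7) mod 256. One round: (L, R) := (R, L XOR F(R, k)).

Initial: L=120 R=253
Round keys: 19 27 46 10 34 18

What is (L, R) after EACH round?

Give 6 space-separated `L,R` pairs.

Answer: 253,182 182,196 196,137 137,165 165,120 120,210

Derivation:
Round 1 (k=19): L=253 R=182
Round 2 (k=27): L=182 R=196
Round 3 (k=46): L=196 R=137
Round 4 (k=10): L=137 R=165
Round 5 (k=34): L=165 R=120
Round 6 (k=18): L=120 R=210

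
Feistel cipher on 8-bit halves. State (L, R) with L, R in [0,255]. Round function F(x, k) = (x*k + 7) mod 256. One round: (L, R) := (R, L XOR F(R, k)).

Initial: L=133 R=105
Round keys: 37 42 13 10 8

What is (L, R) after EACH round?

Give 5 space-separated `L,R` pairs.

Answer: 105,177 177,120 120,174 174,171 171,241

Derivation:
Round 1 (k=37): L=105 R=177
Round 2 (k=42): L=177 R=120
Round 3 (k=13): L=120 R=174
Round 4 (k=10): L=174 R=171
Round 5 (k=8): L=171 R=241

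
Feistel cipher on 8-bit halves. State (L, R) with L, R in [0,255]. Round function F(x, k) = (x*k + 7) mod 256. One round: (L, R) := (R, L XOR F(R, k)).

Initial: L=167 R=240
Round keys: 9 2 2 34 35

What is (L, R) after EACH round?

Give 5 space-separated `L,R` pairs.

Answer: 240,208 208,87 87,101 101,38 38,92

Derivation:
Round 1 (k=9): L=240 R=208
Round 2 (k=2): L=208 R=87
Round 3 (k=2): L=87 R=101
Round 4 (k=34): L=101 R=38
Round 5 (k=35): L=38 R=92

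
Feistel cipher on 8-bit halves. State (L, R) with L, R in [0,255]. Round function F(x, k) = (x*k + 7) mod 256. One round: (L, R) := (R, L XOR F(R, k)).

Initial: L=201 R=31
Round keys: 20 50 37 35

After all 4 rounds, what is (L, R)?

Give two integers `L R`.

Answer: 97 14

Derivation:
Round 1 (k=20): L=31 R=186
Round 2 (k=50): L=186 R=68
Round 3 (k=37): L=68 R=97
Round 4 (k=35): L=97 R=14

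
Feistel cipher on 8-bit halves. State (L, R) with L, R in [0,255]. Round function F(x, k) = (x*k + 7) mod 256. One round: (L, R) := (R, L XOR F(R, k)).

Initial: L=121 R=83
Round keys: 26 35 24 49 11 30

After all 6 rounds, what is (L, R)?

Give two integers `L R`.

Answer: 238 113

Derivation:
Round 1 (k=26): L=83 R=12
Round 2 (k=35): L=12 R=248
Round 3 (k=24): L=248 R=75
Round 4 (k=49): L=75 R=154
Round 5 (k=11): L=154 R=238
Round 6 (k=30): L=238 R=113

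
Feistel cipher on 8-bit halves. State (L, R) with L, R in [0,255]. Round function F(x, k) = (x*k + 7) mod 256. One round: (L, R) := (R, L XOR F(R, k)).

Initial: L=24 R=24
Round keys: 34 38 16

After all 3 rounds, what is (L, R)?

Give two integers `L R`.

Round 1 (k=34): L=24 R=47
Round 2 (k=38): L=47 R=25
Round 3 (k=16): L=25 R=184

Answer: 25 184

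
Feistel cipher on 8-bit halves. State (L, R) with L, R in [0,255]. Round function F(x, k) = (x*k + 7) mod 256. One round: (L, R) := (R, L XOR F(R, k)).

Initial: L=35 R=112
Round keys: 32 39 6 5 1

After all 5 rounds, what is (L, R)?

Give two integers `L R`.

Round 1 (k=32): L=112 R=36
Round 2 (k=39): L=36 R=243
Round 3 (k=6): L=243 R=157
Round 4 (k=5): L=157 R=235
Round 5 (k=1): L=235 R=111

Answer: 235 111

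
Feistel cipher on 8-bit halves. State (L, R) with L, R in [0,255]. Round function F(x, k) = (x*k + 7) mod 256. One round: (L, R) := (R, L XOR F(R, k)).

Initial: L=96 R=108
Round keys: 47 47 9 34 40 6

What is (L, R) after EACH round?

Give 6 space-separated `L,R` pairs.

Round 1 (k=47): L=108 R=187
Round 2 (k=47): L=187 R=48
Round 3 (k=9): L=48 R=12
Round 4 (k=34): L=12 R=175
Round 5 (k=40): L=175 R=83
Round 6 (k=6): L=83 R=86

Answer: 108,187 187,48 48,12 12,175 175,83 83,86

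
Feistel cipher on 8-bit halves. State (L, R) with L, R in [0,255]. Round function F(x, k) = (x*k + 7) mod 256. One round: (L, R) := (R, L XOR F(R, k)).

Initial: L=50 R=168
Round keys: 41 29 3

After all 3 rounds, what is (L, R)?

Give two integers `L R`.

Answer: 184 242

Derivation:
Round 1 (k=41): L=168 R=221
Round 2 (k=29): L=221 R=184
Round 3 (k=3): L=184 R=242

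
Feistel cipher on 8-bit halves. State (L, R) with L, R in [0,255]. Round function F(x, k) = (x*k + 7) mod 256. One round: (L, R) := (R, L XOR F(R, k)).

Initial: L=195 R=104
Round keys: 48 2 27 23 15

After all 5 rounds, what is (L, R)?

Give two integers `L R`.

Round 1 (k=48): L=104 R=68
Round 2 (k=2): L=68 R=231
Round 3 (k=27): L=231 R=32
Round 4 (k=23): L=32 R=0
Round 5 (k=15): L=0 R=39

Answer: 0 39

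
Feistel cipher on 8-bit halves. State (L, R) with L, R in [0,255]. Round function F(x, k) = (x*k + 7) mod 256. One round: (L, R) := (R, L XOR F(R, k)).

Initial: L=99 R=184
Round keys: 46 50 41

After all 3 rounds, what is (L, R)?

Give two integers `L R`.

Answer: 23 194

Derivation:
Round 1 (k=46): L=184 R=116
Round 2 (k=50): L=116 R=23
Round 3 (k=41): L=23 R=194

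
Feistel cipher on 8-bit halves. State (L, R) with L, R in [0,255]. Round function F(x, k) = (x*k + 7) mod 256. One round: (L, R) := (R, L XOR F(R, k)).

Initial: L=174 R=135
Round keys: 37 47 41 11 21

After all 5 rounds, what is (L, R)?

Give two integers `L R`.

Round 1 (k=37): L=135 R=36
Round 2 (k=47): L=36 R=36
Round 3 (k=41): L=36 R=239
Round 4 (k=11): L=239 R=104
Round 5 (k=21): L=104 R=96

Answer: 104 96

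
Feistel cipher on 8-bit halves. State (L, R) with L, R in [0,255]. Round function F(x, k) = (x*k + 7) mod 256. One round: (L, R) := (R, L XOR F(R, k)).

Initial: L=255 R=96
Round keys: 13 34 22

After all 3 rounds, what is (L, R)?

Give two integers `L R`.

Answer: 87 153

Derivation:
Round 1 (k=13): L=96 R=24
Round 2 (k=34): L=24 R=87
Round 3 (k=22): L=87 R=153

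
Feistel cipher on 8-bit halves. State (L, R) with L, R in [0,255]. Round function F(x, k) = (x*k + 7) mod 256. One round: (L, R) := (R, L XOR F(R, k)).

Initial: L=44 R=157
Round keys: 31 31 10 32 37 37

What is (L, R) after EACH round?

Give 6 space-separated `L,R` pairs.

Answer: 157,38 38,60 60,121 121,27 27,151 151,193

Derivation:
Round 1 (k=31): L=157 R=38
Round 2 (k=31): L=38 R=60
Round 3 (k=10): L=60 R=121
Round 4 (k=32): L=121 R=27
Round 5 (k=37): L=27 R=151
Round 6 (k=37): L=151 R=193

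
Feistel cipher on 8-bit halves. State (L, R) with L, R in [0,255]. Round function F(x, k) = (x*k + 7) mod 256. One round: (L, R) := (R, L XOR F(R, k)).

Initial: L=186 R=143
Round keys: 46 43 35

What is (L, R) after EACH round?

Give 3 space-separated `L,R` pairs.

Answer: 143,3 3,7 7,255

Derivation:
Round 1 (k=46): L=143 R=3
Round 2 (k=43): L=3 R=7
Round 3 (k=35): L=7 R=255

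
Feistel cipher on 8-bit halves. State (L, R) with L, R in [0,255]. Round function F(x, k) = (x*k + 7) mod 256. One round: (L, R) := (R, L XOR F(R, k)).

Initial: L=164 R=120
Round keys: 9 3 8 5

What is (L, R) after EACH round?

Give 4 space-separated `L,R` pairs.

Round 1 (k=9): L=120 R=155
Round 2 (k=3): L=155 R=160
Round 3 (k=8): L=160 R=156
Round 4 (k=5): L=156 R=179

Answer: 120,155 155,160 160,156 156,179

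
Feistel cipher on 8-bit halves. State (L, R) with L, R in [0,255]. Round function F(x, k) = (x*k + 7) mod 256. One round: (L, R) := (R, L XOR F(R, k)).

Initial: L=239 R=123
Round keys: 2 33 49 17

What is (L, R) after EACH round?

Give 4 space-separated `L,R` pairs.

Answer: 123,18 18,34 34,155 155,112

Derivation:
Round 1 (k=2): L=123 R=18
Round 2 (k=33): L=18 R=34
Round 3 (k=49): L=34 R=155
Round 4 (k=17): L=155 R=112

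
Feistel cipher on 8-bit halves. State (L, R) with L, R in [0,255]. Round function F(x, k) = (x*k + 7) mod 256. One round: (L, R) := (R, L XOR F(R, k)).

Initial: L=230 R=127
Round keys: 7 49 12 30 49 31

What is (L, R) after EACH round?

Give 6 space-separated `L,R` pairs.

Answer: 127,102 102,242 242,57 57,71 71,167 167,7

Derivation:
Round 1 (k=7): L=127 R=102
Round 2 (k=49): L=102 R=242
Round 3 (k=12): L=242 R=57
Round 4 (k=30): L=57 R=71
Round 5 (k=49): L=71 R=167
Round 6 (k=31): L=167 R=7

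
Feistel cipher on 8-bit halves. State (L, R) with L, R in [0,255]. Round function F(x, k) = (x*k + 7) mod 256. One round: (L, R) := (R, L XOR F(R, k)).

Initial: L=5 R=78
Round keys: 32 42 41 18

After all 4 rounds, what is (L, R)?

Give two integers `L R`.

Round 1 (k=32): L=78 R=194
Round 2 (k=42): L=194 R=149
Round 3 (k=41): L=149 R=38
Round 4 (k=18): L=38 R=38

Answer: 38 38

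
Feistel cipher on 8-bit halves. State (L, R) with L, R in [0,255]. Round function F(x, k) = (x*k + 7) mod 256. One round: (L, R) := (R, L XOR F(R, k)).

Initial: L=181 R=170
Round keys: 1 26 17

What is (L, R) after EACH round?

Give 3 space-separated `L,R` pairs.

Answer: 170,4 4,197 197,24

Derivation:
Round 1 (k=1): L=170 R=4
Round 2 (k=26): L=4 R=197
Round 3 (k=17): L=197 R=24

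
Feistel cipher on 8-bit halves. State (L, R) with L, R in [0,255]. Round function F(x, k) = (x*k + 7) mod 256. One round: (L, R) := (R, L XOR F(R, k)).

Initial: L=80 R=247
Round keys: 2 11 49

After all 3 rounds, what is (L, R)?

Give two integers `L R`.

Answer: 233 5

Derivation:
Round 1 (k=2): L=247 R=165
Round 2 (k=11): L=165 R=233
Round 3 (k=49): L=233 R=5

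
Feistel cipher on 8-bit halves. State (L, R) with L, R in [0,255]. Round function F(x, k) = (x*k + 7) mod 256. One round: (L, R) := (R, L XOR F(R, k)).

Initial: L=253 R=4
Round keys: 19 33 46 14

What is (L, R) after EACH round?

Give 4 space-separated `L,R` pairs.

Answer: 4,174 174,113 113,251 251,176

Derivation:
Round 1 (k=19): L=4 R=174
Round 2 (k=33): L=174 R=113
Round 3 (k=46): L=113 R=251
Round 4 (k=14): L=251 R=176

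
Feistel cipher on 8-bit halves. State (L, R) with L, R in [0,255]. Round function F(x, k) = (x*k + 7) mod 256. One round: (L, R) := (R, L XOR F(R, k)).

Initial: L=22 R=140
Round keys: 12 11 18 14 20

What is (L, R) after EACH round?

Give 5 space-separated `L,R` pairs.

Round 1 (k=12): L=140 R=129
Round 2 (k=11): L=129 R=30
Round 3 (k=18): L=30 R=162
Round 4 (k=14): L=162 R=253
Round 5 (k=20): L=253 R=105

Answer: 140,129 129,30 30,162 162,253 253,105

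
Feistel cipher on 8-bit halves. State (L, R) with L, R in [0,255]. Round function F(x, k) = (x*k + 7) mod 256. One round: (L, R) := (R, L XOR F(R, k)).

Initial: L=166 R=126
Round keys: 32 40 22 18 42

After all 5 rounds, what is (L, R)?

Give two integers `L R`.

Round 1 (k=32): L=126 R=97
Round 2 (k=40): L=97 R=81
Round 3 (k=22): L=81 R=156
Round 4 (k=18): L=156 R=174
Round 5 (k=42): L=174 R=15

Answer: 174 15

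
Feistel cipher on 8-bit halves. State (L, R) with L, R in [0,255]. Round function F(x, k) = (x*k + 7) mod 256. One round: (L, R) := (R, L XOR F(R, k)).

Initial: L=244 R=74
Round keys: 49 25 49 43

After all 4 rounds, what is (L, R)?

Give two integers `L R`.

Round 1 (k=49): L=74 R=197
Round 2 (k=25): L=197 R=14
Round 3 (k=49): L=14 R=112
Round 4 (k=43): L=112 R=217

Answer: 112 217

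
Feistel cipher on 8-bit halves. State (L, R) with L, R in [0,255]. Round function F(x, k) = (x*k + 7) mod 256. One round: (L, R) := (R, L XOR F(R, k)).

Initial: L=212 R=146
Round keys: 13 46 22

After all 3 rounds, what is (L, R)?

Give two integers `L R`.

Round 1 (k=13): L=146 R=165
Round 2 (k=46): L=165 R=63
Round 3 (k=22): L=63 R=212

Answer: 63 212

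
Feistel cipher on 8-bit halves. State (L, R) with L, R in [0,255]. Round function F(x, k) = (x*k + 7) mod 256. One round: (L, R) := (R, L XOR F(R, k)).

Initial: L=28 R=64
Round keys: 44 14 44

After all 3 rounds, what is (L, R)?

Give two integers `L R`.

Answer: 193 40

Derivation:
Round 1 (k=44): L=64 R=27
Round 2 (k=14): L=27 R=193
Round 3 (k=44): L=193 R=40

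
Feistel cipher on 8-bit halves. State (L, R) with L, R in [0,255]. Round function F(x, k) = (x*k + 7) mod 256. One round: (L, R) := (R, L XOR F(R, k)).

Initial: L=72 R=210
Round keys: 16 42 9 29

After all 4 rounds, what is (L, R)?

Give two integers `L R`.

Answer: 1 203

Derivation:
Round 1 (k=16): L=210 R=111
Round 2 (k=42): L=111 R=239
Round 3 (k=9): L=239 R=1
Round 4 (k=29): L=1 R=203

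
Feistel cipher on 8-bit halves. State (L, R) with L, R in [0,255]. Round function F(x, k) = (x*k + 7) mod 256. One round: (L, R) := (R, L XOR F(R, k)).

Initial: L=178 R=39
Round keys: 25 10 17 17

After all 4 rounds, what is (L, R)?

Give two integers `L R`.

Answer: 43 42

Derivation:
Round 1 (k=25): L=39 R=100
Round 2 (k=10): L=100 R=200
Round 3 (k=17): L=200 R=43
Round 4 (k=17): L=43 R=42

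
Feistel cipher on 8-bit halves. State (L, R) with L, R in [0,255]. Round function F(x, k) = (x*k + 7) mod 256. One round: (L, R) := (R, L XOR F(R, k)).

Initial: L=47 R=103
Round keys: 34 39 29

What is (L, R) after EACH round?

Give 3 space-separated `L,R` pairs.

Round 1 (k=34): L=103 R=154
Round 2 (k=39): L=154 R=26
Round 3 (k=29): L=26 R=99

Answer: 103,154 154,26 26,99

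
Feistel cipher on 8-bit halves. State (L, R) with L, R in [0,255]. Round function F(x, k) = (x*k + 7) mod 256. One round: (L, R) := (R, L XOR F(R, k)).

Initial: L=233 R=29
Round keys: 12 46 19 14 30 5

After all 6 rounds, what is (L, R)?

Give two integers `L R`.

Round 1 (k=12): L=29 R=138
Round 2 (k=46): L=138 R=206
Round 3 (k=19): L=206 R=219
Round 4 (k=14): L=219 R=207
Round 5 (k=30): L=207 R=146
Round 6 (k=5): L=146 R=46

Answer: 146 46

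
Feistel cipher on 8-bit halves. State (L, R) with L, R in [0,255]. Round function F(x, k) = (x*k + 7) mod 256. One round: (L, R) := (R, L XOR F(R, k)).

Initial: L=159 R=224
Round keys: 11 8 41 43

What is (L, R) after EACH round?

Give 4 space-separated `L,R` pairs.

Round 1 (k=11): L=224 R=56
Round 2 (k=8): L=56 R=39
Round 3 (k=41): L=39 R=126
Round 4 (k=43): L=126 R=22

Answer: 224,56 56,39 39,126 126,22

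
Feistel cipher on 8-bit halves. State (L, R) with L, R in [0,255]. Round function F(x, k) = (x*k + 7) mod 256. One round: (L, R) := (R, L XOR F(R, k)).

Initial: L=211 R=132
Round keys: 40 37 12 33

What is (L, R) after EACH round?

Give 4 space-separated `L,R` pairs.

Answer: 132,116 116,79 79,207 207,249

Derivation:
Round 1 (k=40): L=132 R=116
Round 2 (k=37): L=116 R=79
Round 3 (k=12): L=79 R=207
Round 4 (k=33): L=207 R=249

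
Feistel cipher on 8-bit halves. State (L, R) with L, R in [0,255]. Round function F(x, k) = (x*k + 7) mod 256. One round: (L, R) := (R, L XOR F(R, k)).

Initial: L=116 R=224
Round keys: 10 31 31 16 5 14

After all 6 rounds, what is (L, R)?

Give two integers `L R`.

Round 1 (k=10): L=224 R=179
Round 2 (k=31): L=179 R=84
Round 3 (k=31): L=84 R=128
Round 4 (k=16): L=128 R=83
Round 5 (k=5): L=83 R=38
Round 6 (k=14): L=38 R=72

Answer: 38 72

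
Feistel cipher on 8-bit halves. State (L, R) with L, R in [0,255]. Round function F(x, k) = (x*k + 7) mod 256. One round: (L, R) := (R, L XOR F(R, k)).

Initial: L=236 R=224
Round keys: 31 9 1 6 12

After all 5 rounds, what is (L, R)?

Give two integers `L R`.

Round 1 (k=31): L=224 R=203
Round 2 (k=9): L=203 R=202
Round 3 (k=1): L=202 R=26
Round 4 (k=6): L=26 R=105
Round 5 (k=12): L=105 R=233

Answer: 105 233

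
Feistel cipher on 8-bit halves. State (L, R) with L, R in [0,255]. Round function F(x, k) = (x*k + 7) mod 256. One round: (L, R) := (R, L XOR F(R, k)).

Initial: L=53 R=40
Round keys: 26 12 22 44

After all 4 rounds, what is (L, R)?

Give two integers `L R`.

Answer: 227 188

Derivation:
Round 1 (k=26): L=40 R=34
Round 2 (k=12): L=34 R=183
Round 3 (k=22): L=183 R=227
Round 4 (k=44): L=227 R=188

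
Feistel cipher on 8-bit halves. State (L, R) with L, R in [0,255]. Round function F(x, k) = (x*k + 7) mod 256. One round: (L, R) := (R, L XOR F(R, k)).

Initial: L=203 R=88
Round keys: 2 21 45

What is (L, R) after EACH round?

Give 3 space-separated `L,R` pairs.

Answer: 88,124 124,107 107,170

Derivation:
Round 1 (k=2): L=88 R=124
Round 2 (k=21): L=124 R=107
Round 3 (k=45): L=107 R=170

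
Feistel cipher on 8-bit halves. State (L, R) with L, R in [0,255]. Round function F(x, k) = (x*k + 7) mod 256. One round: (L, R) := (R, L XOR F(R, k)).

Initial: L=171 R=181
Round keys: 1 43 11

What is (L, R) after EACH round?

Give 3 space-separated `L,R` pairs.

Round 1 (k=1): L=181 R=23
Round 2 (k=43): L=23 R=81
Round 3 (k=11): L=81 R=149

Answer: 181,23 23,81 81,149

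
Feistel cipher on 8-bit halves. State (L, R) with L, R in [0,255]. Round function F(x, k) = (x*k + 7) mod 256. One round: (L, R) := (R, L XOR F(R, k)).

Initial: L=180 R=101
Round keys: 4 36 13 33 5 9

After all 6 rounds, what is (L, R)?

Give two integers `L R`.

Round 1 (k=4): L=101 R=47
Round 2 (k=36): L=47 R=198
Round 3 (k=13): L=198 R=58
Round 4 (k=33): L=58 R=71
Round 5 (k=5): L=71 R=80
Round 6 (k=9): L=80 R=144

Answer: 80 144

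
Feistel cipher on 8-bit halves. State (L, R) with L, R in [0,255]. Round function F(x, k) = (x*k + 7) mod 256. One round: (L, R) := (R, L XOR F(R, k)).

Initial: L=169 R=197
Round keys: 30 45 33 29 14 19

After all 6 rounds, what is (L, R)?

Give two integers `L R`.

Round 1 (k=30): L=197 R=180
Round 2 (k=45): L=180 R=110
Round 3 (k=33): L=110 R=129
Round 4 (k=29): L=129 R=202
Round 5 (k=14): L=202 R=146
Round 6 (k=19): L=146 R=23

Answer: 146 23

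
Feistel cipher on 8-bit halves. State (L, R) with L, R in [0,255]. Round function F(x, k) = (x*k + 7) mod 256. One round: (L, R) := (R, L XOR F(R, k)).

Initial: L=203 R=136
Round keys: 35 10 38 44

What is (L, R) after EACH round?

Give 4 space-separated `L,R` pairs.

Round 1 (k=35): L=136 R=84
Round 2 (k=10): L=84 R=199
Round 3 (k=38): L=199 R=197
Round 4 (k=44): L=197 R=36

Answer: 136,84 84,199 199,197 197,36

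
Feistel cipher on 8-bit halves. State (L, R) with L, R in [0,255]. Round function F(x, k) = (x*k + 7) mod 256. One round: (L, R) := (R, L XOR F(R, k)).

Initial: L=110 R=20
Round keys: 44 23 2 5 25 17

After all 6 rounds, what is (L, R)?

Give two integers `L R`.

Answer: 16 196

Derivation:
Round 1 (k=44): L=20 R=25
Round 2 (k=23): L=25 R=82
Round 3 (k=2): L=82 R=178
Round 4 (k=5): L=178 R=211
Round 5 (k=25): L=211 R=16
Round 6 (k=17): L=16 R=196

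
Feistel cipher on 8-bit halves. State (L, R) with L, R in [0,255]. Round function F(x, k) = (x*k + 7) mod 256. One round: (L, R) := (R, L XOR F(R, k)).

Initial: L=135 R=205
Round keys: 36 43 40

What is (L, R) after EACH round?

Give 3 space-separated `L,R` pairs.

Answer: 205,92 92,182 182,43

Derivation:
Round 1 (k=36): L=205 R=92
Round 2 (k=43): L=92 R=182
Round 3 (k=40): L=182 R=43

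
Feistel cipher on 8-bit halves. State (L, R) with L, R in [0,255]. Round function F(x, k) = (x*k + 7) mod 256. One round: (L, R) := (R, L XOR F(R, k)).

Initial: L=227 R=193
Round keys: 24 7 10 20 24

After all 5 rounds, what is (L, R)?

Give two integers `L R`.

Round 1 (k=24): L=193 R=252
Round 2 (k=7): L=252 R=42
Round 3 (k=10): L=42 R=87
Round 4 (k=20): L=87 R=249
Round 5 (k=24): L=249 R=8

Answer: 249 8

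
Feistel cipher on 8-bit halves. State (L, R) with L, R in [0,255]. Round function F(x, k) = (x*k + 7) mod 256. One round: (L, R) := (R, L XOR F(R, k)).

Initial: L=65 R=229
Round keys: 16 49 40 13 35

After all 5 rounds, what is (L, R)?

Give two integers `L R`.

Answer: 124 42

Derivation:
Round 1 (k=16): L=229 R=22
Round 2 (k=49): L=22 R=216
Round 3 (k=40): L=216 R=209
Round 4 (k=13): L=209 R=124
Round 5 (k=35): L=124 R=42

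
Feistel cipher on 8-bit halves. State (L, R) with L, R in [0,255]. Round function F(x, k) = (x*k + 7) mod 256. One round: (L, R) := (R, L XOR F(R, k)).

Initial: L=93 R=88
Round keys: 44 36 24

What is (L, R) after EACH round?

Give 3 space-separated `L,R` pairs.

Round 1 (k=44): L=88 R=122
Round 2 (k=36): L=122 R=119
Round 3 (k=24): L=119 R=85

Answer: 88,122 122,119 119,85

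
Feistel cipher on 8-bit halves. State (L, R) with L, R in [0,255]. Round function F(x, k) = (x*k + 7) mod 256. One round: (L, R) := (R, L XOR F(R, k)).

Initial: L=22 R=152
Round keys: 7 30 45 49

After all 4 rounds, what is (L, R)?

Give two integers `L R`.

Answer: 201 173

Derivation:
Round 1 (k=7): L=152 R=57
Round 2 (k=30): L=57 R=45
Round 3 (k=45): L=45 R=201
Round 4 (k=49): L=201 R=173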